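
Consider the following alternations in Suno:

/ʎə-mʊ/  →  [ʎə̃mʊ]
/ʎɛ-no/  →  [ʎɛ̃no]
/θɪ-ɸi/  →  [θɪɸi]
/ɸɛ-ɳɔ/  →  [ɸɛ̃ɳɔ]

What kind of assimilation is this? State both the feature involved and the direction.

regressive nasality assimilation (vowel nasalisation)

The vowel /ə/ surfaces as nasalised [ə̃] next to the following nasal /m/ — it has acquired the [+nasal] feature of its neighbour.
The other forms show the same pattern: /ɛ/ → [ɛ̃] before /n/; /ɛ/ → [ɛ̃] before /ɳ/ — each time a vowel is nasalised next to a following nasal.
No change occurs in [θɪɸi] because the vowel at the boundary is adjacent to an oral consonant, not a nasal (/ɪ/ next to /ɸ/).
Because the conditioning nasal is to the right of the vowel that changes, the process is regressive (anticipatory).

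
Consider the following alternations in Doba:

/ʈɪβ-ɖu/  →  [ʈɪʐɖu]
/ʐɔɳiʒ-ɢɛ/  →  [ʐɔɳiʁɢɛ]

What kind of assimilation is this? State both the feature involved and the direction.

regressive place assimilation

Comparing underlying and surface forms, /β/ → [ʐ] is the alternation; the neighbouring /ɖ/ is constant.
/β/ is bilabial while /ɖ/ is retroflex; the output [ʐ] is retroflex, matching the trigger — so the feature that spreads is place.
Manner and voice are unchanged, so the assimilation is partial, not total.
Checking the remaining alternation: /ʒ/ → [ʁ] before /ɢ/ (postalveolar → uvular, matching uvular) — only place changes, and always toward the following segment.
Since the segment that changes precedes the conditioning segment, the assimilation is regressive.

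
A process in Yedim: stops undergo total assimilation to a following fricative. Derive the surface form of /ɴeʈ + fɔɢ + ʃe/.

/ʈ/ is the segment targeted by the rule; it sits immediately before /f/, so it assimilates completely and surfaces as [f].
The same rule applies at the second boundary: /ɢ/ → [ʃ] next to /ʃ/.

[ɴeffɔʃʃe]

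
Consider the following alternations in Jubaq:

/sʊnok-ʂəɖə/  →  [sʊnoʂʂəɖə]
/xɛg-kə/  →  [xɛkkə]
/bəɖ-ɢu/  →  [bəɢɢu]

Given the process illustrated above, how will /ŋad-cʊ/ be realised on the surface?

The data show regressive total assimilation (/k/ → [ʂ] before /ʂ/; /g/ → [k] before /k/; /ɖ/ → [ɢ] before /ɢ/): in every case the target segment becomes identical to its following neighbour, copying more than a single feature.
/d/ is the segment targeted by the rule; it sits immediately before /c/, so it assimilates completely and surfaces as [c].

[ŋaccʊ]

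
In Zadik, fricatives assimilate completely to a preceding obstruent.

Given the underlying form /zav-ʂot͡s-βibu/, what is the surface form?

[zavvot͡st͡sibu]

/ʂ/ is the segment targeted by the rule; it sits immediately after /v/, so it assimilates completely and surfaces as [v].
The same rule applies at the second boundary: /β/ → [t͡s] next to /t͡s/.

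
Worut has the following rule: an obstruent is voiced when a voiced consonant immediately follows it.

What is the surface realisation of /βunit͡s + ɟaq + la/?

/t͡s/ is a voiceless alveolar affricate. The following trigger /ɟ/ is voiced, so /t͡s/ must become voiced as well.
Changing only its voicing to voiced gives [d͡z] — the voiced alveolar affricate.
At the second juncture, /q/ likewise becomes [ɢ] adjacent to /l/.

[βunid͡zɟaɢla]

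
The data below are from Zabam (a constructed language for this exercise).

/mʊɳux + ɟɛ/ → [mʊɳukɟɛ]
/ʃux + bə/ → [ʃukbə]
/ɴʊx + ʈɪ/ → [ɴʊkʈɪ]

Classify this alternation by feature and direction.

regressive manner assimilation

The segment that alternates is /x/, which surfaces as [k] when adjacent to /ɟ/.
/x/ is a fricative while /ɟ/ is a stop; the output [k] is a stop, matching the trigger — so the feature that spreads is manner.
Place and voice are unchanged, so the assimilation is partial, not total.
The same holds elsewhere in the data: /x/ → [k] before /b/ (fricative → stop, matching a stop); /x/ → [k] before /ʈ/ (fricative → stop, matching a stop) — only manner changes, and always toward the following segment.
The trigger is the following segment, so the direction is regressive (anticipatory).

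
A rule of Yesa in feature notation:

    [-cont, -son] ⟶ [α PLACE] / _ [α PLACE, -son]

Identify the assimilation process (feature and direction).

regressive place assimilation

The rule copies the place features (abbreviated [PLACE]) from the environment onto the target, so the assimilating feature is place.
Since the environment is written after the underscore, the trigger follows the target; the direction is regressive.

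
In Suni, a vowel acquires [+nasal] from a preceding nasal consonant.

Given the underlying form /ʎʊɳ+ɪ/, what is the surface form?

The vowel /ɪ/ is adjacent to the preceding nasal /ɳ/, so it acquires [+nasal] and surfaces as [ɪ̃].

[ʎʊɳɪ̃]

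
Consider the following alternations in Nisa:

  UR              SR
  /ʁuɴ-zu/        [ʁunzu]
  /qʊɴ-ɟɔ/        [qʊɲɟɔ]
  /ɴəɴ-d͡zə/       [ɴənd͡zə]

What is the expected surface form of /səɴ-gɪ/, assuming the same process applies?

The data show regressive place assimilation: /ɴ/ → [n] before /z/; /ɴ/ → [ɲ] before /ɟ/; /ɴ/ → [n] before /d͡z/. In each pair only place changes, matching the following consonant, while manner and voice stay constant.
The rule targets /ɴ/ (voiced uvular nasal), which sits before the trigger /g/ (velar).
Changing only its place to velar gives [ŋ] — the voiced velar nasal.

[səŋgɪ]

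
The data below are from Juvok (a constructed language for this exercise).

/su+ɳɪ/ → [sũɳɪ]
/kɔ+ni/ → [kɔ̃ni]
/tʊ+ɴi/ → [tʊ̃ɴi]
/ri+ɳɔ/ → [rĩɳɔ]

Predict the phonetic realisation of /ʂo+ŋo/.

[ʂõŋo]

The data show regressive nasality assimilation (vowel nasalisation): /u/ → [ũ] before /ɳ/; /ɔ/ → [ɔ̃] before /n/; /ʊ/ → [ʊ̃] before /ɴ/; /i/ → [ĩ] before /ɳ/ — a vowel is nasalised by an immediately following nasal consonant.
/o/ sits next to the nasal /ŋ/ and is therefore nasalised to [õ].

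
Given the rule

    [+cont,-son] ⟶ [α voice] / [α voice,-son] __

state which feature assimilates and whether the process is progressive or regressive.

The rule copies [voice] from the environment onto the target, so the assimilating feature is voicing.
Since the environment is written before the underscore, the trigger precedes the target; the direction is progressive.

progressive voicing assimilation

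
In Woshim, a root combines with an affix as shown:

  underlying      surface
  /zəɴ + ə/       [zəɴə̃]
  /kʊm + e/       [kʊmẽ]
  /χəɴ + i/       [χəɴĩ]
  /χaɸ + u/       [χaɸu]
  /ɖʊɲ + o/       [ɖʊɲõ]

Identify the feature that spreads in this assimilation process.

The vowel /ə/ surfaces as nasalised [ə̃] next to the preceding nasal /ɴ/ — it has acquired the [+nasal] feature of its neighbour.
Likewise in the remaining data: /e/ → [ẽ] after /m/; /i/ → [ĩ] after /ɴ/; /o/ → [õ] after /ɲ/ — each time a vowel is nasalised next to a preceding nasal.
No change occurs in [χaɸu] because the vowel at the boundary is adjacent to an oral consonant, not a nasal (/u/ next to /ɸ/).

nasality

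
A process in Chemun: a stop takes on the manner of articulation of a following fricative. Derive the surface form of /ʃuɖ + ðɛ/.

The rule targets /ɖ/ (voiced retroflex stop), which sits before the trigger /ð/ (fricative).
The voiced retroflex fricative is [ʐ], so /ɖ/ → [ʐ].

[ʃuʐðɛ]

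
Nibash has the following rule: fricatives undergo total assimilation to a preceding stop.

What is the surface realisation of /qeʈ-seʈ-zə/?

/s/ is the segment targeted by the rule; it sits immediately after /ʈ/, so it assimilates completely and surfaces as [ʈ].
At the second juncture, /z/ likewise becomes [ʈ] adjacent to /ʈ/.

[qeʈʈeʈʈə]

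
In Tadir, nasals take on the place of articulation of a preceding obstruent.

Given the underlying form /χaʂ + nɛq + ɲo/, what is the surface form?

[χaʂɳɛqɴo]

The rule targets /n/ (voiced alveolar nasal), which sits after the trigger /ʂ/ (retroflex).
A voiced retroflex nasal is [ɳ], so the surface segment is [ɳ].
At the second juncture, /ɲ/ likewise becomes [ɴ] adjacent to /q/.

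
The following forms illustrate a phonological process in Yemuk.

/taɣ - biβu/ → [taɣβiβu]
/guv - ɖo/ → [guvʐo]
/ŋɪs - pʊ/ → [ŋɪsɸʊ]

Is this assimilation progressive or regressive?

progressive

Underlying /b/ is realised as [β] next to /ɣ/; /ɣ/ itself does not change.
/b/ is a stop while /ɣ/ is a fricative; the output [β] is a fricative, matching the trigger — so the feature that spreads is manner.
The same holds elsewhere in the data: /ɖ/ → [ʐ] after /v/ (stop → fricative, matching a fricative); /p/ → [ɸ] after /s/ (stop → fricative, matching a fricative) — only manner changes, and always toward the preceding segment.
Since the segment that changes follows the conditioning segment, the assimilation is progressive.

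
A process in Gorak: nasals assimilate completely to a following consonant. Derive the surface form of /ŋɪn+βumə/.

[ŋɪββumə]

/n/ is the segment targeted by the rule; it sits immediately before /β/, so it assimilates completely and surfaces as [β].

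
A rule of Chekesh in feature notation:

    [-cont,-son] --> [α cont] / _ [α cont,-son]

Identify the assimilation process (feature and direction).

The shared variable α links the value of [cont] on the target to that of the neighbouring obstruent. [cont] distinguishes stops from fricatives — a manner-of-articulation feature — so this is manner assimilation.
Since the environment is written after the underscore, the trigger follows the target; the direction is regressive.

regressive manner assimilation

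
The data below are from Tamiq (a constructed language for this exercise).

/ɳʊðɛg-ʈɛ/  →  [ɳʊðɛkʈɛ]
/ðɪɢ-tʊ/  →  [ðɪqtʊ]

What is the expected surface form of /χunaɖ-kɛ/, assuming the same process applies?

The data show regressive voicing assimilation: /g/ → [k] before /ʈ/; /ɢ/ → [q] before /t/. In each pair only voicing changes, matching the following consonant, while place and manner stay constant.
The rule targets /ɖ/ (voiced retroflex stop), which sits before the trigger /k/ (voiceless).
A voiceless retroflex stop is [ʈ], so the surface segment is [ʈ].

[χunaʈkɛ]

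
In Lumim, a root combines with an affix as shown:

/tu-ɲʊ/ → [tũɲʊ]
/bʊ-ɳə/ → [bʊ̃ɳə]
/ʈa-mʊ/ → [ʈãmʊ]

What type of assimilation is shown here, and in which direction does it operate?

regressive nasality assimilation (vowel nasalisation)

The vowel /u/ surfaces as nasalised [ũ] next to the following nasal /ɲ/ — it has acquired the [+nasal] feature of its neighbour.
The other forms show the same pattern: /ʊ/ → [ʊ̃] before /ɳ/; /a/ → [ã] before /m/ — each time a vowel is nasalised next to a following nasal.
Because the conditioning nasal is to the right of the vowel that changes, the process is regressive (anticipatory).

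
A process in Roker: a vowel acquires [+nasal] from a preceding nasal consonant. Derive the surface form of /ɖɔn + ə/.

[ɖɔnə̃]

/ə/ sits next to the nasal /n/ and is therefore nasalised to [ə̃].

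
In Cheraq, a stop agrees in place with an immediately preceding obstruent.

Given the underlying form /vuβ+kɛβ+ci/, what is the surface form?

/k/ is a voiceless velar stop. The preceding trigger /β/ is bilabial, so /k/ must become bilabial as well.
A voiceless bilabial stop is [p], so the surface segment is [p].
At the second juncture, /c/ likewise becomes [p] adjacent to /β/.

[vuβpɛβpi]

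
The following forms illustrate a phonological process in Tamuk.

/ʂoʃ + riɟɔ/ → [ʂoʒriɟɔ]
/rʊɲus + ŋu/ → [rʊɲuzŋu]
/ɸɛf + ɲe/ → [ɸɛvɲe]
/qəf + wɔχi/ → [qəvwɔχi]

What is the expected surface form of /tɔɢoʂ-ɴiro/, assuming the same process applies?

[tɔɢoʐɴiro]

The data show regressive voicing assimilation: /ʃ/ → [ʒ] before /r/; /s/ → [z] before /ŋ/; /f/ → [v] before /ɲ/; /f/ → [v] before /w/. In each pair only voicing changes, matching the following consonant, while place and manner stay constant.
The rule targets /ʂ/ (voiceless retroflex fricative), which sits before the trigger /ɴ/ (voiced).
A voiced retroflex fricative is [ʐ], so the surface segment is [ʐ].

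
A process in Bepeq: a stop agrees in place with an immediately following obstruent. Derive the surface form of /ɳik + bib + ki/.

[ɳipbigki]

/k/ is a voiceless velar stop. The following trigger /b/ is bilabial, so /k/ must become bilabial as well.
The voiceless bilabial stop is [p], so /k/ → [p].
At the second juncture, /b/ likewise becomes [g] adjacent to /k/.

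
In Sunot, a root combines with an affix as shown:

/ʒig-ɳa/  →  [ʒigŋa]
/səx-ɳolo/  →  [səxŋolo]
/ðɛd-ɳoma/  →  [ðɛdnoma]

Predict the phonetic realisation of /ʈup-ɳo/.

[ʈupmo]

The data show progressive place assimilation: /ɳ/ → [ŋ] after /g/; /ɳ/ → [ŋ] after /x/; /ɳ/ → [n] after /d/. In each pair only place changes, matching the preceding consonant, while manner and voice stay constant.
The rule targets /ɳ/ (voiced retroflex nasal), which sits after the trigger /p/ (bilabial).
Changing only its place to bilabial gives [m] — the voiced bilabial nasal.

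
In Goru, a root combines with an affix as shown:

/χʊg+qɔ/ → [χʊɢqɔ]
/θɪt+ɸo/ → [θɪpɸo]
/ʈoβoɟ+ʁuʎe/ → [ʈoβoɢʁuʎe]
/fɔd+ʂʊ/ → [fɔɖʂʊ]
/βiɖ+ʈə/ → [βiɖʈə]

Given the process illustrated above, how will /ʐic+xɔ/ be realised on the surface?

[ʐikxɔ]

The data show regressive place assimilation: /g/ → [ɢ] before /q/; /t/ → [p] before /ɸ/; /ɟ/ → [ɢ] before /ʁ/; /d/ → [ɖ] before /ʂ/. In each pair only place changes, matching the following consonant, while manner and voice stay constant.
No alternation appears in [βiɖʈə]: there the adjacent consonants already agree in place (/ɖ/ and /ʈ/ are both retroflex), so this form is consistent with the same rule.
/c/ is a voiceless palatal stop. The following trigger /x/ is velar, so /c/ must become velar as well.
The voiceless velar stop is [k], so /c/ → [k].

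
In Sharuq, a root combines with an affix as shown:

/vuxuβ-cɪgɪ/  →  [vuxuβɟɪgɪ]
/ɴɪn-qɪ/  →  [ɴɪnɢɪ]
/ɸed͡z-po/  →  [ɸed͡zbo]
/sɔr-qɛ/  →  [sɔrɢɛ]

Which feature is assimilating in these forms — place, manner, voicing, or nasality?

The segment that alternates is /c/, which surfaces as [ɟ] when adjacent to /β/.
The change voiceless → voiced matches the voicing of the preceding /β/, identifying this as voicing assimilation.
The same holds elsewhere in the data: /q/ → [ɢ] after /n/ (voiceless → voiced, matching voiced); /p/ → [b] after /d͡z/ (voiceless → voiced, matching voiced); /q/ → [ɢ] after /r/ (voiceless → voiced, matching voiced) — only voicing changes, and always toward the preceding segment.

voicing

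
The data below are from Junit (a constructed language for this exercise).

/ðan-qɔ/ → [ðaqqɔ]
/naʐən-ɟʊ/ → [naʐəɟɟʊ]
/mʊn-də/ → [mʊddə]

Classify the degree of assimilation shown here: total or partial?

The segment that alternates is /n/, which surfaces as [q] when adjacent to /q/.
The output [q] is identical to the trigger /q/ — every feature (place, manner, voicing) has been copied — so this is total assimilation.
The other forms behave the same way: /n/ → [ɟ] before /ɟ/; /n/ → [d] before /d/ — in each case the output is a copy of the following consonant.

total assimilation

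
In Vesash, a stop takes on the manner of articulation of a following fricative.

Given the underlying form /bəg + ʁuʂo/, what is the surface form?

[bəɣʁuʂo]

The rule targets /g/ (voiced velar stop), which sits before the trigger /ʁ/ (fricative).
A voiced velar fricative is [ɣ], so the surface segment is [ɣ].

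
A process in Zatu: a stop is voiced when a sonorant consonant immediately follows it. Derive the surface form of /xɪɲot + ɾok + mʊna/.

[xɪɲodɾogmʊna]

/t/ is a voiceless alveolar stop. The following trigger /ɾ/ is voiced, so /t/ must become voiced as well.
The voiced alveolar stop is [d], so /t/ → [d].
At the second juncture, /k/ likewise becomes [g] adjacent to /m/.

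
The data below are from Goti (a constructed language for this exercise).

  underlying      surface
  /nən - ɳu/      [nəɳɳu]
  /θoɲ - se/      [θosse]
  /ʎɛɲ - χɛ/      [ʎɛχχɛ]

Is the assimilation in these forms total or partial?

Underlying /ɲ/ is realised as [s] next to /s/; /s/ itself does not change.
The output [s] is identical to the trigger /s/ — every feature (place, manner, voicing) has been copied — so this is total assimilation.
The other forms behave the same way: /n/ → [ɳ] before /ɳ/; /ɲ/ → [χ] before /χ/ — in each case the output is a copy of the following consonant.

total assimilation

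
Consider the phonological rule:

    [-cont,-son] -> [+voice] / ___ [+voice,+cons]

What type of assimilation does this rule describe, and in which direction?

regressive voicing assimilation

The target ([-cont,-son], stops) acquires [+voice] next to a voiced consonant ([+voice,+cons]) — it takes on the voicing of its neighbour, so the feature that spreads is voicing.
Since the environment is written after the underscore, the trigger follows the target; the direction is regressive.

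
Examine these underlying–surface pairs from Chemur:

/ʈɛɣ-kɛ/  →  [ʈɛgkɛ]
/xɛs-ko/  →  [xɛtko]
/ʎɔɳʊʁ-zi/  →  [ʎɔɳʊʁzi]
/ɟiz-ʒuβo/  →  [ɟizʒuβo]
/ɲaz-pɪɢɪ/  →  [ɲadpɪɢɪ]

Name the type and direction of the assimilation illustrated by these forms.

The segment that alternates is /ɣ/, which surfaces as [g] when adjacent to /k/.
The change fricative → stop matches the manner of the following /k/, identifying this as manner assimilation.
Place and voice are unchanged, so the assimilation is partial, not total.
The same holds elsewhere in the data: /s/ → [t] before /k/ (fricative → stop, matching a stop); /z/ → [d] before /p/ (fricative → stop, matching a stop) — only manner changes, and always toward the following segment.
No alternation appears in [ʎɔɳʊʁzi], [ɟizʒuβo]: there the adjacent consonants already agree in manner (/ʁ/ and /z/ are both fricatives; /z/ and /ʒ/ are both fricatives), so these forms are consistent with the same rule.
The trigger is the following segment, so the direction is regressive (anticipatory).

regressive manner assimilation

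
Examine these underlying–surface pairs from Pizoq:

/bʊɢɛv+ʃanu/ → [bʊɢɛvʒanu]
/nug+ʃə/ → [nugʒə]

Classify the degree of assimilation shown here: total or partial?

Comparing underlying and surface forms, /ʃ/ → [ʒ] is the alternation; the neighbouring /v/ is constant.
/ʃ/ is voiceless while /v/ is voiced; the output [ʒ] is voiced, matching the trigger — so the feature that spreads is voicing.
Place and manner are unchanged, so the assimilation is partial, not total.
Checking the remaining alternation: /ʃ/ → [ʒ] after /g/ (voiceless → voiced, matching voiced) — only voicing changes, and always toward the preceding segment.

partial assimilation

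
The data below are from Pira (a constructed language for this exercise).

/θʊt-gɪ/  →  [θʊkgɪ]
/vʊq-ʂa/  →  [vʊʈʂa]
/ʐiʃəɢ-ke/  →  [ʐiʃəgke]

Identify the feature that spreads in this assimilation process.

place

Comparing underlying and surface forms, /t/ → [k] is the alternation; the neighbouring /g/ is constant.
/t/ is alveolar while /g/ is velar; the output [k] is velar, matching the trigger — so the feature that spreads is place.
The other alternating forms pattern the same way: /q/ → [ʈ] before /ʂ/ (uvular → retroflex, matching retroflex); /ɢ/ → [g] before /k/ (uvular → velar, matching velar) — only place changes, and always toward the following segment.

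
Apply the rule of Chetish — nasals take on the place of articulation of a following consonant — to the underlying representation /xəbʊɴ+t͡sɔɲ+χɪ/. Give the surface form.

/ɴ/ is a voiced uvular nasal. The following trigger /t͡s/ is alveolar, so /ɴ/ must become alveolar as well.
The voiced alveolar nasal is [n], so /ɴ/ → [n].
The same rule applies at the second boundary: /ɲ/ → [ɴ] next to /χ/.

[xəbʊnt͡sɔɴχɪ]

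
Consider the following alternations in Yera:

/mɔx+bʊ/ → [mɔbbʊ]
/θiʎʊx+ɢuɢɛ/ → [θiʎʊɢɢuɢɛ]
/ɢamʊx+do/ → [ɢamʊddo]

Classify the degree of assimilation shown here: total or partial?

The segment that alternates is /x/, which surfaces as [b] when adjacent to /b/.
The output [b] is identical to the trigger /b/ — every feature (place, manner, voicing) has been copied — so this is total assimilation.
The remaining alternations confirm this: /x/ → [ɢ] before /ɢ/; /x/ → [d] before /d/ — in each case the output is a copy of the following consonant.

total assimilation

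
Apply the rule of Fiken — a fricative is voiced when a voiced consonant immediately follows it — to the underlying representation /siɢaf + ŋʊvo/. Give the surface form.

/f/ is a voiceless labiodental fricative. The following trigger /ŋ/ is voiced, so /f/ must become voiced as well.
A voiced labiodental fricative is [v], so the surface segment is [v].

[siɢavŋʊvo]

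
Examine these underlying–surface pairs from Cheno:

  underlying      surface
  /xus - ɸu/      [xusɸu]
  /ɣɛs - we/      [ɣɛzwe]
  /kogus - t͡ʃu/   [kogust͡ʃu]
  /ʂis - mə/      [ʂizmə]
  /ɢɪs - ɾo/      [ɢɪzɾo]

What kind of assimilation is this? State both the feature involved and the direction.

regressive voicing assimilation

Underlying /s/ is realised as [z] next to /w/; /w/ itself does not change.
/s/ is voiceless while /w/ is voiced; the output [z] is voiced, matching the trigger — so the feature that spreads is voicing.
Place and manner are unchanged, so the assimilation is partial, not total.
The other alternating forms pattern the same way: /s/ → [z] before /m/ (voiceless → voiced, matching voiced); /s/ → [z] before /ɾ/ (voiceless → voiced, matching voiced) — only voicing changes, and always toward the following segment.
Nothing changes in [xusɸu], [kogust͡ʃu]: there the adjacent consonants already agree in voicing (/s/ and /ɸ/ are both voiceless; /s/ and /t͡ʃ/ are both voiceless), so these forms are consistent with the same rule.
Since the segment that changes precedes the conditioning segment, the assimilation is regressive.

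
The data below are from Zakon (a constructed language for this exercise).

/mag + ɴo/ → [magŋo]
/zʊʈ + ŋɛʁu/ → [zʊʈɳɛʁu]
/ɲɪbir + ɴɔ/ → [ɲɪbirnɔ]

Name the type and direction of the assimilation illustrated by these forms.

progressive place assimilation

The segment that alternates is /ɴ/, which surfaces as [ŋ] when adjacent to /g/.
The change uvular → velar matches the place of the preceding /g/, identifying this as place assimilation.
Manner and voice are unchanged, so the assimilation is partial, not total.
The other alternating forms pattern the same way: /ŋ/ → [ɳ] after /ʈ/ (velar → retroflex, matching retroflex); /ɴ/ → [n] after /r/ (uvular → alveolar, matching alveolar) — only place changes, and always toward the preceding segment.
Since the segment that changes follows the conditioning segment, the assimilation is progressive.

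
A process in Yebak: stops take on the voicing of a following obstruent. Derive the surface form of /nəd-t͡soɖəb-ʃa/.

[nətt͡soɖəpʃa]

/d/ is a voiced alveolar stop. The following trigger /t͡s/ is voiceless, so /d/ must become voiceless as well.
The voiceless alveolar stop is [t], so /d/ → [t].
The same rule applies at the second boundary: /b/ → [p] next to /ʃ/.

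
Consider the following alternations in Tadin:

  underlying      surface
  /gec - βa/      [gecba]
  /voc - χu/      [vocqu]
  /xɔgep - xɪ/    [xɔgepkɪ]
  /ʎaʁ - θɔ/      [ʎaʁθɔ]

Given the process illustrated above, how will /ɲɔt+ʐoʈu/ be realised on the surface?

The data show progressive manner assimilation: /β/ → [b] after /c/; /χ/ → [q] after /c/; /x/ → [k] after /p/. In each pair only manner changes, matching the preceding consonant, while place and voice stay constant.
Nothing changes in [ʎaʁθɔ]: there the adjacent consonants already agree in manner (/θ/ and /ʁ/ are both fricatives), so this form is consistent with the same rule.
The rule targets /ʐ/ (voiced retroflex fricative), which sits after the trigger /t/ (stop).
A voiced retroflex stop is [ɖ], so the surface segment is [ɖ].

[ɲɔtɖoʈu]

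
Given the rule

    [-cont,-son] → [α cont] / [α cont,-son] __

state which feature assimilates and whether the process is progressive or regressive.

The shared variable α links the value of [cont] on the target to that of the neighbouring obstruent. [cont] distinguishes stops from fricatives — a manner-of-articulation feature — so this is manner assimilation.
The conditioning segment sits to the left of the focus bar, meaning the trigger precedes the segment that changes — progressive assimilation.

progressive manner assimilation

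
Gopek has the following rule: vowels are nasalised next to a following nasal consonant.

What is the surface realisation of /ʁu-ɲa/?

[ʁũɲa]

The vowel /u/ is adjacent to the following nasal /ɲ/, so it acquires [+nasal] and surfaces as [ũ].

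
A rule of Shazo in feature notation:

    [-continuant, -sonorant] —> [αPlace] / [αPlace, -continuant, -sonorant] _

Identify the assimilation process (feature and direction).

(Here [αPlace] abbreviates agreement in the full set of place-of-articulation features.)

progressive place assimilation

The rule copies the place features (abbreviated [Place]) from the environment onto the target, so the assimilating feature is place.
The conditioning segment sits to the left of the focus bar, meaning the trigger precedes the segment that changes — progressive assimilation.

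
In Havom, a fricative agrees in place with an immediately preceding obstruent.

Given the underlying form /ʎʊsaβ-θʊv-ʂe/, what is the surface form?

The rule targets /θ/ (voiceless dental fricative), which sits after the trigger /β/ (bilabial).
A voiceless bilabial fricative is [ɸ], so the surface segment is [ɸ].
The same rule applies at the second boundary: /ʂ/ → [f] next to /v/.

[ʎʊsaβɸʊvfe]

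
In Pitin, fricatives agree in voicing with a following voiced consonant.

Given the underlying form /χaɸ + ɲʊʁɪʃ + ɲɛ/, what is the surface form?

/ɸ/ is a voiceless bilabial fricative. The following trigger /ɲ/ is voiced, so /ɸ/ must become voiced as well.
A voiced bilabial fricative is [β], so the surface segment is [β].
The same rule applies at the second boundary: /ʃ/ → [ʒ] next to /ɲ/.

[χaβɲʊʁɪʒɲɛ]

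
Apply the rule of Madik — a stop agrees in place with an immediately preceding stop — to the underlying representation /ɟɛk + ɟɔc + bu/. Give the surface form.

[ɟɛkgɔcɟu]

/ɟ/ is a voiced palatal stop. The preceding trigger /k/ is velar, so /ɟ/ must become velar as well.
A voiced velar stop is [g], so the surface segment is [g].
The same rule applies at the second boundary: /b/ → [ɟ] next to /c/.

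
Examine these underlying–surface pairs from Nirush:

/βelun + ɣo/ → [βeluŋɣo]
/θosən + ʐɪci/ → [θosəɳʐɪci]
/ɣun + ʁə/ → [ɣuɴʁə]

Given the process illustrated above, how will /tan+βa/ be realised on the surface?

The data show regressive place assimilation: /n/ → [ŋ] before /ɣ/; /n/ → [ɳ] before /ʐ/; /n/ → [ɴ] before /ʁ/. In each pair only place changes, matching the following consonant, while manner and voice stay constant.
/n/ is a voiced alveolar nasal. The following trigger /β/ is bilabial, so /n/ must become bilabial as well.
Changing only its place to bilabial gives [m] — the voiced bilabial nasal.

[tamβa]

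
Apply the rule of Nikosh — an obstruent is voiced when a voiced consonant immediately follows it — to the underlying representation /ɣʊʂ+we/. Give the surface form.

[ɣʊʐwe]

/ʂ/ is a voiceless retroflex fricative. The following trigger /w/ is voiced, so /ʂ/ must become voiced as well.
Changing only its voicing to voiced gives [ʐ] — the voiced retroflex fricative.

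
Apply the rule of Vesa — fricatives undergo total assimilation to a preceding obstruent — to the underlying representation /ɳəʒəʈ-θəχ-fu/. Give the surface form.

/θ/ is the segment targeted by the rule; it sits immediately after /ʈ/, so it assimilates completely and surfaces as [ʈ].
At the second juncture, /f/ likewise becomes [χ] adjacent to /χ/.

[ɳəʒəʈʈəχχu]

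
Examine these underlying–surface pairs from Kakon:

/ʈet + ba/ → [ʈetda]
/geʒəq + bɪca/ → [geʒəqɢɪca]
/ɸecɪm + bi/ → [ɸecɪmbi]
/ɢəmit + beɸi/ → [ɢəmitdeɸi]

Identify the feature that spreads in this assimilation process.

place

Comparing underlying and surface forms, /b/ → [d] is the alternation; the neighbouring /t/ is constant.
/b/ is bilabial while /t/ is alveolar; the output [d] is alveolar, matching the trigger — so the feature that spreads is place.
Checking the remaining alternation: /b/ → [ɢ] after /q/ (bilabial → uvular, matching uvular) — only place changes, and always toward the preceding segment.
Nothing changes in [ɸecɪmbi]: there the adjacent consonants already agree in place (/b/ and /m/ are both bilabial), so this form is consistent with the same rule.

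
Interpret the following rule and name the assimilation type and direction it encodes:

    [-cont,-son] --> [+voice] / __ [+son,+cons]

The structural change is [+voice], and the conditioning segment [+son,+cons] (a sonorant consonant) is itself voiced, so the target comes to share the voicing of its neighbour — voicing assimilation.
Since the environment is written after the underscore, the trigger follows the target; the direction is regressive.

regressive voicing assimilation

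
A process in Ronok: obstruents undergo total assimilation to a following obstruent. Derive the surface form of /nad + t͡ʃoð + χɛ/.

/d/ is the segment targeted by the rule; it sits immediately before /t͡ʃ/, so it assimilates completely and surfaces as [t͡ʃ].
At the second juncture, /ð/ likewise becomes [χ] adjacent to /χ/.

[nat͡ʃt͡ʃoχχɛ]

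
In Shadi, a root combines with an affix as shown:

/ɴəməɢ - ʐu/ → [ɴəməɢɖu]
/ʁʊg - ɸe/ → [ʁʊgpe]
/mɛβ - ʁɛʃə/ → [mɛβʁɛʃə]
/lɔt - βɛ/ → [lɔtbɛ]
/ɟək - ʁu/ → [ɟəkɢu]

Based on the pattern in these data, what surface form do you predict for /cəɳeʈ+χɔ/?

[cəɳeʈqɔ]

The data show progressive manner assimilation: /ʐ/ → [ɖ] after /ɢ/; /ɸ/ → [p] after /g/; /β/ → [b] after /t/; /ʁ/ → [ɢ] after /k/. In each pair only manner changes, matching the preceding consonant, while place and voice stay constant.
Nothing changes in [mɛβʁɛʃə]: there the adjacent consonants already agree in manner (/ʁ/ and /β/ are both fricatives), so this form is consistent with the same rule.
The rule targets /χ/ (voiceless uvular fricative), which sits after the trigger /ʈ/ (stop).
Changing only its manner to stop gives [q] — the voiceless uvular stop.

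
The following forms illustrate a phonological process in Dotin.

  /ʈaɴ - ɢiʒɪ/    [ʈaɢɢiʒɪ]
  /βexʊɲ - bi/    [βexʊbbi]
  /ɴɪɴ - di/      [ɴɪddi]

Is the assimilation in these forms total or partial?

total assimilation

Underlying /ɲ/ is realised as [b] next to /b/; /b/ itself does not change.
The output [b] is identical to the trigger /b/ — every feature (place, manner, voicing) has been copied — so this is total assimilation.
The remaining alternations confirm this: /ɴ/ → [ɢ] before /ɢ/; /ɴ/ → [d] before /d/ — in each case the output is a copy of the following consonant.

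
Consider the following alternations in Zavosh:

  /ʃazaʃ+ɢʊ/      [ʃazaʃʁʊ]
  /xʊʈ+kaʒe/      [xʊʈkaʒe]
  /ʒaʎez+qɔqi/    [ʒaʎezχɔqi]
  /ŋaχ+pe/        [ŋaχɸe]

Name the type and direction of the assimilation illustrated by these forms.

The segment that alternates is /ɢ/, which surfaces as [ʁ] when adjacent to /ʃ/.
The change stop → fricative matches the manner of the preceding /ʃ/, identifying this as manner assimilation.
Place and voice are unchanged, so the assimilation is partial, not total.
The same holds elsewhere in the data: /q/ → [χ] after /z/ (stop → fricative, matching a fricative); /p/ → [ɸ] after /χ/ (stop → fricative, matching a fricative) — only manner changes, and always toward the preceding segment.
No alternation appears in [xʊʈkaʒe]: there the adjacent consonants already agree in manner (/k/ and /ʈ/ are both stops), so this form is consistent with the same rule.
Since the segment that changes follows the conditioning segment, the assimilation is progressive.

progressive manner assimilation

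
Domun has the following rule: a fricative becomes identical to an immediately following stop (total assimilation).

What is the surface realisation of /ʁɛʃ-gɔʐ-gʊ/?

/ʃ/ is the segment targeted by the rule; it sits immediately before /g/, so it assimilates completely and surfaces as [g].
The same rule applies at the second boundary: /ʐ/ → [g] next to /g/.

[ʁɛggɔggʊ]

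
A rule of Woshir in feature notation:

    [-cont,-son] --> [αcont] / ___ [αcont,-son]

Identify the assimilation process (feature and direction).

The shared variable α links the value of [cont] on the target to that of the neighbouring obstruent. [cont] distinguishes stops from fricatives — a manner-of-articulation feature — so this is manner assimilation.
Since the environment is written after the underscore, the trigger follows the target; the direction is regressive.

regressive manner assimilation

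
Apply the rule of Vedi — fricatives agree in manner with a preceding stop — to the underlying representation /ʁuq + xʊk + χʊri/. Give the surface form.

/x/ is a voiceless velar fricative. The preceding trigger /q/ is a stop, so /x/ must become a stop as well.
Changing only its manner to stop gives [k] — the voiceless velar stop.
The same rule applies at the second boundary: /χ/ → [q] next to /k/.

[ʁuqkʊkqʊri]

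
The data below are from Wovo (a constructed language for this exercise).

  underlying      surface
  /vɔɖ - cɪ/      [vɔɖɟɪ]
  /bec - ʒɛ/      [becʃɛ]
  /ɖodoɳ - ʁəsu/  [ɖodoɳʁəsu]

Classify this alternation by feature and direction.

progressive voicing assimilation

Comparing underlying and surface forms, /c/ → [ɟ] is the alternation; the neighbouring /ɖ/ is constant.
/c/ is voiceless while /ɖ/ is voiced; the output [ɟ] is voiced, matching the trigger — so the feature that spreads is voicing.
Place and manner are unchanged, so the assimilation is partial, not total.
The other alternating form patterns the same way: /ʒ/ → [ʃ] after /c/ (voiced → voiceless, matching voiceless) — only voicing changes, and always toward the preceding segment.
Nothing changes in [ɖodoɳʁəsu]: there the adjacent consonants already agree in voicing (/ʁ/ and /ɳ/ are both voiced), so this form is consistent with the same rule.
Since the segment that changes follows the conditioning segment, the assimilation is progressive.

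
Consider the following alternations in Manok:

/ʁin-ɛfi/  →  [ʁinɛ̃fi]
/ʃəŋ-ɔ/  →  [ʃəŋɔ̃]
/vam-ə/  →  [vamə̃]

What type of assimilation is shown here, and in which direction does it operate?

The vowel /ɛ/ surfaces as nasalised [ɛ̃] next to the preceding nasal /n/ — it has acquired the [+nasal] feature of its neighbour.
The other forms show the same pattern: /ɔ/ → [ɔ̃] after /ŋ/; /ə/ → [ə̃] after /m/ — each time a vowel is nasalised next to a preceding nasal.
Because the conditioning nasal is to the left of the vowel that changes, the process is progressive (perseverative).

progressive nasality assimilation (vowel nasalisation)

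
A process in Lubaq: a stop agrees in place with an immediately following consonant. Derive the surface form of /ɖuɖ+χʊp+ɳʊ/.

[ɖuɢχʊʈɳʊ]

The rule targets /ɖ/ (voiced retroflex stop), which sits before the trigger /χ/ (uvular).
Changing only its place to uvular gives [ɢ] — the voiced uvular stop.
The same rule applies at the second boundary: /p/ → [ʈ] next to /ɳ/.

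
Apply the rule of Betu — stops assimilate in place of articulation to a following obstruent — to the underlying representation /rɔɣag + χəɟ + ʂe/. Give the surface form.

[rɔɣaɢχəɖʂe]

/g/ is a voiced velar stop. The following trigger /χ/ is uvular, so /g/ must become uvular as well.
A voiced uvular stop is [ɢ], so the surface segment is [ɢ].
The same rule applies at the second boundary: /ɟ/ → [ɖ] next to /ʂ/.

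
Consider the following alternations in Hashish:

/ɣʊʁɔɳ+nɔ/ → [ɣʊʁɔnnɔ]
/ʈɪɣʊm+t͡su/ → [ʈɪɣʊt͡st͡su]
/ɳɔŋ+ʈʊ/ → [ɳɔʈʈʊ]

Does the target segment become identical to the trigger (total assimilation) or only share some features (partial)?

total assimilation

Comparing underlying and surface forms, /m/ → [t͡s] is the alternation; the neighbouring /t͡s/ is constant.
The output [t͡s] is identical to the trigger /t͡s/ — every feature (place, manner, voicing) has been copied — so this is total assimilation.
The other forms behave the same way: /ɳ/ → [n] before /n/; /ŋ/ → [ʈ] before /ʈ/ — in each case the output is a copy of the following consonant.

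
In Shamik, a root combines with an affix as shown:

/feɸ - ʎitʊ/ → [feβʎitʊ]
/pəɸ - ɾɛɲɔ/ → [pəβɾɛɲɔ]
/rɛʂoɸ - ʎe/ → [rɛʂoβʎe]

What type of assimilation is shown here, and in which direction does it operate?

Comparing underlying and surface forms, /ɸ/ → [β] is the alternation; the neighbouring /ʎ/ is constant.
The change voiceless → voiced matches the voicing of the following /ʎ/, identifying this as voicing assimilation.
Place and manner are unchanged, so the assimilation is partial, not total.
Checking the remaining alternation: /ɸ/ → [β] before /ɾ/ (voiceless → voiced, matching voiced) — only voicing changes, and always toward the following segment.
Since the segment that changes precedes the conditioning segment, the assimilation is regressive.

regressive voicing assimilation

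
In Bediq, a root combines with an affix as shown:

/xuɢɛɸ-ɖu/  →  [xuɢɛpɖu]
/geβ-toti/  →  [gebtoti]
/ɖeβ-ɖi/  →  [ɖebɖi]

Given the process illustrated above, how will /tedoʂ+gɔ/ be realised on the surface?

[tedoʈgɔ]

The data show regressive manner assimilation: /ɸ/ → [p] before /ɖ/; /β/ → [b] before /t/; /β/ → [b] before /ɖ/. In each pair only manner changes, matching the following consonant, while place and voice stay constant.
/ʂ/ is a voiceless retroflex fricative. The following trigger /g/ is a stop, so /ʂ/ must become a stop as well.
Changing only its manner to stop gives [ʈ] — the voiceless retroflex stop.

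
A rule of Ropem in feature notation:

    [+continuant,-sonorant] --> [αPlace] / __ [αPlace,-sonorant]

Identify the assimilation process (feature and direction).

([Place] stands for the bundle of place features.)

The rule copies the place features (abbreviated [Place]) from the environment onto the target, so the assimilating feature is place.
Since the environment is written after the underscore, the trigger follows the target; the direction is regressive.

regressive place assimilation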